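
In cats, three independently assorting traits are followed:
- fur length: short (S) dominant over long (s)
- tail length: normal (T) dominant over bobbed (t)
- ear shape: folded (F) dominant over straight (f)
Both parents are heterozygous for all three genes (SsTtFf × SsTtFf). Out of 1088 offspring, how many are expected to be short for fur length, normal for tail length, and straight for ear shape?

Trihybrid cross: SsTtFf × SsTtFf
Each trait segregates independently with a 3:1 phenotypic ratio, so each gene contributes 3/4 (dominant) or 1/4 (recessive).
Target: short (fur length), normal (tail length), straight (ear shape)
Probability = product of independent per-trait probabilities
= 3/4 × 3/4 × 1/4 = 9/64
Expected count = 9/64 × 1088 = 153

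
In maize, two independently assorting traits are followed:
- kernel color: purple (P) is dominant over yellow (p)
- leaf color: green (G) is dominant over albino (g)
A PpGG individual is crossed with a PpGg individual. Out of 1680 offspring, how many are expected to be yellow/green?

Dihybrid cross PpGG × PpGg — consider each gene separately:
kernel color: Pp × Pp → 1 PP, 2 Pp, 1 pp → 3 P_ : 1 pp (out of 4)
leaf color: GG × Gg → 2 GG, 2 Gg → 4 G_ (out of 4)
Combine (counts out of 4 × 4 = 16): purple/green (P_G_) = 3×4 = 12; yellow/green (ppG_) = 1×4 = 4
Phenotype counts (out of 16): 12 purple/green, 4 yellow/green
yellow/green: 4 out of 16 → fraction 1/4
Expected count = 1/4 × 1680 = 420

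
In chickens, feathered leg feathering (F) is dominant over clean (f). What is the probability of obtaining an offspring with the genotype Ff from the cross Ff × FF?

Punnett square for Ff × FF:
Offspring genotypes: 2 FF, 2 Ff
Total offspring: 4
Count with target: 2
Probability: 2/4 = 1/2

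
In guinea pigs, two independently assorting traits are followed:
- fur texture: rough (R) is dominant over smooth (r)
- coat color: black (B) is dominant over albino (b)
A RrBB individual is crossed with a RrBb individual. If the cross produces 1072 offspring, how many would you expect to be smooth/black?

Dihybrid cross RrBB × RrBb — consider each gene separately:
fur texture: Rr × Rr → 1 RR, 2 Rr, 1 rr → 3 R_ : 1 rr (out of 4)
coat color: BB × Bb → 2 BB, 2 Bb → 4 B_ (out of 4)
Combine (counts out of 4 × 4 = 16): rough/black (R_B_) = 3×4 = 12; smooth/black (rrB_) = 1×4 = 4
Phenotype counts (out of 16): 12 rough/black, 4 smooth/black
smooth/black: 4 out of 16 → fraction 1/4
Expected count = 1/4 × 1072 = 268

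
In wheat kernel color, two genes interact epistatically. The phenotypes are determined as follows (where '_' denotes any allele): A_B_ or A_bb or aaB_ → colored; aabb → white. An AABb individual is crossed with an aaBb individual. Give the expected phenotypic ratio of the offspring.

Cross: AABb × aaBb — consider each gene separately:
A gene: AA × aa → 4 Aa → 4 A_ (out of 4)
B gene: Bb × Bb → 1 BB, 2 Bb, 1 bb → 3 B_ : 1 bb (out of 4)
Genotype classes (out of 4 × 4 = 16): A_B_ = 4×3 = 12; A_bb = 4×1 = 4
Apply the phenotype rules: A_B_ (12) + A_bb (4) → colored
Phenotype counts (out of 16): 16 colored
Ratio: all colored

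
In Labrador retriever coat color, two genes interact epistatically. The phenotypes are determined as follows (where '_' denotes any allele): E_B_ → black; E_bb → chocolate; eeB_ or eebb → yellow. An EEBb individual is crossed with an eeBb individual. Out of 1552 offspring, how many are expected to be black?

Cross: EEBb × eeBb — consider each gene separately:
E gene: EE × ee → 4 Ee → 4 E_ (out of 4)
B gene: Bb × Bb → 1 BB, 2 Bb, 1 bb → 3 B_ : 1 bb (out of 4)
Genotype classes (out of 4 × 4 = 16): E_B_ = 4×3 = 12; E_bb = 4×1 = 4
Apply the phenotype rules: E_B_ (12) → black; E_bb (4) → chocolate
Phenotype counts (out of 16): 12 black, 4 chocolate
black: 12 out of 16 → fraction 3/4
Expected count = 3/4 × 1552 = 1164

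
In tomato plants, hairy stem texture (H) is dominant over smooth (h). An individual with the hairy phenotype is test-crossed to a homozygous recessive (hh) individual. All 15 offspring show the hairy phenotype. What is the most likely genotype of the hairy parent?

Test cross: ? × hh
All offspring are hairy.
If the unknown parent were heterozygous (Hh), about half of 15 offspring would be smooth; none are. The unknown parent is most likely homozygous dominant (HH).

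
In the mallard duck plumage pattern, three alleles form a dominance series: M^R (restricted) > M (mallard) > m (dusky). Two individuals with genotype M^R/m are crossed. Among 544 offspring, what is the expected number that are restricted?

Cross: M^R/m × M^R/m
Allele dominance: M^R > M > m
Offspring genotypes: 1 M^R/M^R, 2 M^R/m, 1 m/m
Phenotype counts: 3 restricted, 1 dusky
restricted: 3 out of 4 → fraction 3/4
Expected count = 3/4 × 544 = 408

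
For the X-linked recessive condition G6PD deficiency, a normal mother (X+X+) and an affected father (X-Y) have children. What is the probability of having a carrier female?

Cross: X+X+ × X-Y
Offspring: 2 X+X-, 2 X+Y
Probability of a carrier female: 2/4 = 1/2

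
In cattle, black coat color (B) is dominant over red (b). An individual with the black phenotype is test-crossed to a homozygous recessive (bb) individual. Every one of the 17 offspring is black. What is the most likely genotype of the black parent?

Test cross: ? × bb
All offspring are black.
If the unknown parent were heterozygous (Bb), about half of 17 offspring would be red; none are. The unknown parent is most likely homozygous dominant (BB).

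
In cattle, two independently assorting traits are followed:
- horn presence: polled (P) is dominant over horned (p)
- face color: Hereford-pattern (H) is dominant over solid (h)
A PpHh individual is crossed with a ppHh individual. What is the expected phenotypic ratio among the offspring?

Dihybrid cross PpHh × ppHh — consider each gene separately:
horn presence: Pp × pp → 2 Pp, 2 pp → 2 P_ : 2 pp (out of 4)
face color: Hh × Hh → 1 HH, 2 Hh, 1 hh → 3 H_ : 1 hh (out of 4)
Combine (counts out of 4 × 4 = 16): polled/Hereford-pattern (P_H_) = 2×3 = 6; polled/solid (P_hh) = 2×1 = 2; horned/Hereford-pattern (ppH_) = 2×3 = 6; horned/solid (pphh) = 2×1 = 2
Phenotype counts (out of 16): 6 polled/Hereford-pattern, 2 polled/solid, 6 horned/Hereford-pattern, 2 horned/solid
Ratio: 3 polled/Hereford-pattern : 1 polled/solid : 3 horned/Hereford-pattern : 1 horned/solid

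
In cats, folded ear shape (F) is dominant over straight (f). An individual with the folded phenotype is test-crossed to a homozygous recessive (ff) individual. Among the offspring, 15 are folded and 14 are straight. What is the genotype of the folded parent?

Test cross: ? × ff
Offspring: 15 folded, 14 straight — approximately 1:1.
A 1:1 ratio in a test cross indicates the unknown parent is heterozygous (Ff).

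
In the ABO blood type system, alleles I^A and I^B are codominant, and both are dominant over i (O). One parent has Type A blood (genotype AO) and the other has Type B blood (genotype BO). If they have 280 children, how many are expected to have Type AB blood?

Cross: AO × BO
Possible offspring genotypes: 1 AB, 1 AO, 1 BO, 1 OO
Blood type counts: 1 Type AB, 1 Type A, 1 Type B, 1 Type O
Probability of Type AB: 1/4
Expected count = 1/4 × 280 = 70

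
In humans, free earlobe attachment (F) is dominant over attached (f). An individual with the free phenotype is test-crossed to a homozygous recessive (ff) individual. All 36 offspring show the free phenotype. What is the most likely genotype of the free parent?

Test cross: ? × ff
All offspring are free.
If the unknown parent were heterozygous (Ff), about half of 36 offspring would be attached; none are. The unknown parent is most likely homozygous dominant (FF).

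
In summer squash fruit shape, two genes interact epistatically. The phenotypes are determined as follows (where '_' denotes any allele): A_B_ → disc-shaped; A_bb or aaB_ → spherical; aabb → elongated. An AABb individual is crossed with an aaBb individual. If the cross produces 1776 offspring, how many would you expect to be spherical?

Cross: AABb × aaBb — consider each gene separately:
A gene: AA × aa → 4 Aa → 4 A_ (out of 4)
B gene: Bb × Bb → 1 BB, 2 Bb, 1 bb → 3 B_ : 1 bb (out of 4)
Genotype classes (out of 4 × 4 = 16): A_B_ = 4×3 = 12; A_bb = 4×1 = 4
Apply the phenotype rules: A_B_ (12) → disc-shaped; A_bb (4) → spherical
Phenotype counts (out of 16): 12 disc-shaped, 4 spherical
spherical: 4 out of 16 → fraction 1/4
Expected count = 1/4 × 1776 = 444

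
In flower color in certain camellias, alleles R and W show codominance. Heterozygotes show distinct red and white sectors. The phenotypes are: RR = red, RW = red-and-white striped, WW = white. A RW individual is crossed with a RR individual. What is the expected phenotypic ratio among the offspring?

Punnett square for RW × RR:
Offspring genotypes: 2 RR, 2 RW
Phenotype counts: 2 red, 2 red-and-white striped
Ratio: 1 red : 1 red-and-white striped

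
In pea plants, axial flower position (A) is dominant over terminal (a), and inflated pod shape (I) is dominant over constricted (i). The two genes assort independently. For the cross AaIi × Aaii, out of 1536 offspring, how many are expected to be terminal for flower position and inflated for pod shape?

Dihybrid cross AaIi × Aaii — consider each gene separately:
flower position: Aa × Aa → 1 AA, 2 Aa, 1 aa → 3 A_ : 1 aa (out of 4)
pod shape: Ii × ii → 2 Ii, 2 ii → 2 I_ : 2 ii (out of 4)
Looking for: terminal (aa) and inflated (I_)
P(terminal) = 1/4, P(inflated) = 2/4
P(both) = 1/4 × 2/4 = 2/16 = 1/8
Expected count = 1/8 × 1536 = 192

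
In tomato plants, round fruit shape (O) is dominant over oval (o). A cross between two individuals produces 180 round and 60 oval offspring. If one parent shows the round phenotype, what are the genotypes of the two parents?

Observed offspring: 180 round, 60 oval
The observed ratio simplifies to 3:1. Oval (oo) offspring appear, so each parent must contribute one o allele. The parent stated to show round carries O, so it is Oo. The other parent is then either Oo or oo: Oo × oo would give a 1:1 split, whereas Oo × Oo gives 3:1 — matching the data. So both parents are heterozygous (Oo × Oo).
Parent genotypes: Oo × Oo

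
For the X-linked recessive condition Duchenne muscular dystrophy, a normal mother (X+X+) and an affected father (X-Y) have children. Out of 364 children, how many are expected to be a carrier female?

Cross: X+X+ × X-Y
Offspring: 2 X+X-, 2 X+Y
Probability of a carrier female: 2/4 = 1/2
Expected count = 1/2 × 364 = 182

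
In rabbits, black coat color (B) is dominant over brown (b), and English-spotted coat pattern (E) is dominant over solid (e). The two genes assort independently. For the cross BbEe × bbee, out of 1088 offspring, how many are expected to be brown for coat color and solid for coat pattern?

Dihybrid cross BbEe × bbee — consider each gene separately:
coat color: Bb × bb → 2 Bb, 2 bb → 2 B_ : 2 bb (out of 4)
coat pattern: Ee × ee → 2 Ee, 2 ee → 2 E_ : 2 ee (out of 4)
Looking for: brown (bb) and solid (ee)
P(brown) = 2/4, P(solid) = 2/4
P(both) = 2/4 × 2/4 = 4/16 = 1/4
Expected count = 1/4 × 1088 = 272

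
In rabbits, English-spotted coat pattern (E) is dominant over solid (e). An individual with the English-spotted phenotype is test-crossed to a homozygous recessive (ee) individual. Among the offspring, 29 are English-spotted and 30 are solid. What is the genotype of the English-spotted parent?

Test cross: ? × ee
Offspring: 29 English-spotted, 30 solid — approximately 1:1.
A 1:1 ratio in a test cross indicates the unknown parent is heterozygous (Ee).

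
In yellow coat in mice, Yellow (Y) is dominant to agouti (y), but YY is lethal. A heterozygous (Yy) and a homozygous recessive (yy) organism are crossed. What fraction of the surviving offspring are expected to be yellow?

Cross: Yy × yy
Punnett square offspring (before lethality): 2 Yy, 2 yy
No YY offspring are produced in this cross.
yellow: 2 out of 4
Probability: 2/4 = 1/2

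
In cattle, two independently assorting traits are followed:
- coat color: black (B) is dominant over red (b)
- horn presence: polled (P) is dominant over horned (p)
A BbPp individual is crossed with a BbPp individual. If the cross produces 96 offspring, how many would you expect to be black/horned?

Dihybrid cross BbPp × BbPp — consider each gene separately:
coat color: Bb × Bb → 1 BB, 2 Bb, 1 bb → 3 B_ : 1 bb (out of 4)
horn presence: Pp × Pp → 1 PP, 2 Pp, 1 pp → 3 P_ : 1 pp (out of 4)
Combine (counts out of 4 × 4 = 16): black/polled (B_P_) = 3×3 = 9; black/horned (B_pp) = 3×1 = 3; red/polled (bbP_) = 1×3 = 3; red/horned (bbpp) = 1×1 = 1
Phenotype counts (out of 16): 9 black/polled, 3 black/horned, 3 red/polled, 1 red/horned
black/horned: 3 out of 16 → fraction 3/16
Expected count = 3/16 × 96 = 18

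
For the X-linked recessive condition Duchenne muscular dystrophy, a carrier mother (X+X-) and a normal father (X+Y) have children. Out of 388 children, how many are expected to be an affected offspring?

Cross: X+X- × X+Y
Offspring: 1 X+X+, 1 X+Y, 1 X+X-, 1 X-Y
Probability of an affected offspring: 1/4
Expected count = 1/4 × 388 = 97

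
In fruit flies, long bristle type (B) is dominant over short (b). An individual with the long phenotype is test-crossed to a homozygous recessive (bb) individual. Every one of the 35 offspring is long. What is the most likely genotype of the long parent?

Test cross: ? × bb
All offspring are long.
If the unknown parent were heterozygous (Bb), about half of 35 offspring would be short; none are. The unknown parent is most likely homozygous dominant (BB).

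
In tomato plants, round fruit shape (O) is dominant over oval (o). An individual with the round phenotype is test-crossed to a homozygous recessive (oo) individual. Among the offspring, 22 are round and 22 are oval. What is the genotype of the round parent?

Test cross: ? × oo
Offspring: 22 round, 22 oval — approximately 1:1.
A 1:1 ratio in a test cross indicates the unknown parent is heterozygous (Oo).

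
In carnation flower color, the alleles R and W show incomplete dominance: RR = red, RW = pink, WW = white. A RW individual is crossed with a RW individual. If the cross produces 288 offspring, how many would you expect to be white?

Punnett square for RW × RW:
Offspring genotypes: 1 RR, 2 RW, 1 WW
Phenotype counts: 1 red, 2 pink, 1 white
white: 1 out of 4 → fraction 1/4
Expected count = 1/4 × 288 = 72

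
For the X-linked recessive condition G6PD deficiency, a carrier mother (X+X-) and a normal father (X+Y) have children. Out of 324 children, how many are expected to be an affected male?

Cross: X+X- × X+Y
Offspring: 1 X+X+, 1 X+Y, 1 X+X-, 1 X-Y
Probability of an affected male: 1/4
Expected count = 1/4 × 324 = 81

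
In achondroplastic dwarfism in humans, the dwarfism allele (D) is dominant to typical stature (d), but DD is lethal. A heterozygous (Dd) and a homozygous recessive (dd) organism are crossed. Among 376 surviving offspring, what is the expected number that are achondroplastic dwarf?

Cross: Dd × dd
Punnett square offspring (before lethality): 2 Dd, 2 dd
No DD offspring are produced in this cross.
achondroplastic dwarf: 2 out of 4 → fraction 1/2
Expected count = 1/2 × 376 = 188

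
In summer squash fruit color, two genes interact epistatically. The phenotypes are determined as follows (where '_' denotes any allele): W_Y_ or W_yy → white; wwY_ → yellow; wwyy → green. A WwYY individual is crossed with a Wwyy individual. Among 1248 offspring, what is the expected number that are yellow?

Cross: WwYY × Wwyy — consider each gene separately:
W gene: Ww × Ww → 1 WW, 2 Ww, 1 ww → 3 W_ : 1 ww (out of 4)
Y gene: YY × yy → 4 Yy → 4 Y_ (out of 4)
Genotype classes (out of 4 × 4 = 16): W_Y_ = 3×4 = 12; wwY_ = 1×4 = 4
Apply the phenotype rules: W_Y_ (12) → white; wwY_ (4) → yellow
Phenotype counts (out of 16): 12 white, 4 yellow
yellow: 4 out of 16 → fraction 1/4
Expected count = 1/4 × 1248 = 312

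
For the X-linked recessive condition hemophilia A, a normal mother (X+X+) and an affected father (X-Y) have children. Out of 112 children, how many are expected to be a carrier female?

Cross: X+X+ × X-Y
Offspring: 2 X+X-, 2 X+Y
Probability of a carrier female: 2/4 = 1/2
Expected count = 1/2 × 112 = 56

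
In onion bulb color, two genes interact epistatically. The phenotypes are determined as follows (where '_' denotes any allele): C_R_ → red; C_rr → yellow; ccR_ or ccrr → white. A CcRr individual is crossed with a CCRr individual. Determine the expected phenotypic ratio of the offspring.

Cross: CcRr × CCRr — consider each gene separately:
C gene: Cc × CC → 2 CC, 2 Cc → 4 C_ (out of 4)
R gene: Rr × Rr → 1 RR, 2 Rr, 1 rr → 3 R_ : 1 rr (out of 4)
Genotype classes (out of 4 × 4 = 16): C_R_ = 4×3 = 12; C_rr = 4×1 = 4
Apply the phenotype rules: C_R_ (12) → red; C_rr (4) → yellow
Phenotype counts (out of 16): 12 red, 4 yellow
Ratio: 3 red : 1 yellow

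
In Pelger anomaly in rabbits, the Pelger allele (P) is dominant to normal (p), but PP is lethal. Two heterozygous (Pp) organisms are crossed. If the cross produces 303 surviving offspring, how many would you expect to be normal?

Cross: Pp × Pp
Punnett square offspring (before lethality): 1 PP, 2 Pp, 1 pp
The PP genotype is lethal (embryos die); surviving offspring: 2 Pp, 1 pp
normal: 1 out of 3 → fraction 1/3
Expected count = 1/3 × 303 = 101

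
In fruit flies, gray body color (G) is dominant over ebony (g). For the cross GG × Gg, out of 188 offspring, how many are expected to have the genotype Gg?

Punnett square for GG × Gg:
Offspring genotypes: 2 GG, 2 Gg
Total offspring: 4
Count with target: 2
Probability: 2/4 = 1/2
Expected count = 1/2 × 188 = 94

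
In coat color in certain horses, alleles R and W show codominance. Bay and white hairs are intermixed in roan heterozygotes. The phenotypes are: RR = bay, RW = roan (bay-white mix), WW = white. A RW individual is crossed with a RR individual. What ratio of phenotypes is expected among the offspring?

Punnett square for RW × RR:
Offspring genotypes: 2 RR, 2 RW
Phenotype counts: 2 bay, 2 roan (bay-white mix)
Ratio: 1 bay : 1 roan (bay-white mix)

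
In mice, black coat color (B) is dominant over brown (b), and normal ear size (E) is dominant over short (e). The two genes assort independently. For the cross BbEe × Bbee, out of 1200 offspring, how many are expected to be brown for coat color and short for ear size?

Dihybrid cross BbEe × Bbee — consider each gene separately:
coat color: Bb × Bb → 1 BB, 2 Bb, 1 bb → 3 B_ : 1 bb (out of 4)
ear size: Ee × ee → 2 Ee, 2 ee → 2 E_ : 2 ee (out of 4)
Looking for: brown (bb) and short (ee)
P(brown) = 1/4, P(short) = 2/4
P(both) = 1/4 × 2/4 = 2/16 = 1/8
Expected count = 1/8 × 1200 = 150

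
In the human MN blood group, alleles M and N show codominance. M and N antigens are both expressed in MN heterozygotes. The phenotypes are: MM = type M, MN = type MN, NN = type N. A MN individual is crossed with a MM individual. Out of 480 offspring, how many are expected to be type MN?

Punnett square for MN × MM:
Offspring genotypes: 2 MM, 2 MN
Phenotype counts: 2 type M, 2 type MN
type MN: 2 out of 4 → fraction 1/2
Expected count = 1/2 × 480 = 240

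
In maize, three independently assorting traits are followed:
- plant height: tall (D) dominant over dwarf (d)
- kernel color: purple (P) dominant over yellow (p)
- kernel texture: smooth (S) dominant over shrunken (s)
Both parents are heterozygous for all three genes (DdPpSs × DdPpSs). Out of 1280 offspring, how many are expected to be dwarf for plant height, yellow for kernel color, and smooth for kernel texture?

Trihybrid cross: DdPpSs × DdPpSs
Each trait segregates independently with a 3:1 phenotypic ratio, so each gene contributes 3/4 (dominant) or 1/4 (recessive).
Target: dwarf (plant height), yellow (kernel color), smooth (kernel texture)
Probability = product of independent per-trait probabilities
= 1/4 × 1/4 × 3/4 = 3/64
Expected count = 3/64 × 1280 = 60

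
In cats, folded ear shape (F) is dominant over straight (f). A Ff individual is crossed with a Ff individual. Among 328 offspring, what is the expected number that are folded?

Punnett square for Ff × Ff:
Offspring genotypes: 1 FF, 2 Ff, 1 ff
folded: 3, straight: 1
folded: 3 out of 4 → fraction 3/4
Expected count = 3/4 × 328 = 246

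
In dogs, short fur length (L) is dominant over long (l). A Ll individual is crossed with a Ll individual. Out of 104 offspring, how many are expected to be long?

Punnett square for Ll × Ll:
Offspring genotypes: 1 LL, 2 Ll, 1 ll
short: 3, long: 1
long: 1 out of 4 → fraction 1/4
Expected count = 1/4 × 104 = 26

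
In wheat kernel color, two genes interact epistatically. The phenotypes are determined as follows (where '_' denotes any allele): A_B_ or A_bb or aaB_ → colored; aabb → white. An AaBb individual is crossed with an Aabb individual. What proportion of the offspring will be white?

Cross: AaBb × Aabb — consider each gene separately:
A gene: Aa × Aa → 1 AA, 2 Aa, 1 aa → 3 A_ : 1 aa (out of 4)
B gene: Bb × bb → 2 Bb, 2 bb → 2 B_ : 2 bb (out of 4)
Genotype classes (out of 4 × 4 = 16): A_B_ = 3×2 = 6; A_bb = 3×2 = 6; aaB_ = 1×2 = 2; aabb = 1×2 = 2
Apply the phenotype rules: A_B_ (6) + A_bb (6) + aaB_ (2) → colored; aabb (2) → white
Phenotype counts (out of 16): 14 colored, 2 white
white: 2 out of 16
Probability: 2/16 = 1/8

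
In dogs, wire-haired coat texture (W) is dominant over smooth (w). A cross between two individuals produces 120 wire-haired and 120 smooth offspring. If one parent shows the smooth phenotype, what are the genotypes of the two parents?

Observed offspring: 120 wire-haired, 120 smooth
The observed ratio simplifies to 1:1. One parent shows smooth, so its genotype must be ww. A 1:1 offspring split requires the other parent to be heterozygous (Ww).
Parent genotypes: ww × Ww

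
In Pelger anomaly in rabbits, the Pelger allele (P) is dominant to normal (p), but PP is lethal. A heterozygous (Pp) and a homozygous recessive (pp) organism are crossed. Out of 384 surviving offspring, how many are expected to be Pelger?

Cross: Pp × pp
Punnett square offspring (before lethality): 2 Pp, 2 pp
No PP offspring are produced in this cross.
Pelger: 2 out of 4 → fraction 1/2
Expected count = 1/2 × 384 = 192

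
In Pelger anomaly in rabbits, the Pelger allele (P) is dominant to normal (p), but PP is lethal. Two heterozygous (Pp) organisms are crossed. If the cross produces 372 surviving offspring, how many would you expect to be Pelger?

Cross: Pp × Pp
Punnett square offspring (before lethality): 1 PP, 2 Pp, 1 pp
The PP genotype is lethal (embryos die); surviving offspring: 2 Pp, 1 pp
Pelger: 2 out of 3 → fraction 2/3
Expected count = 2/3 × 372 = 248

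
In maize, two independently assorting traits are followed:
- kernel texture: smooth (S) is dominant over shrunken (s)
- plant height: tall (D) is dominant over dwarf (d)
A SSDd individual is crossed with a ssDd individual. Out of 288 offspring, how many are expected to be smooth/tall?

Dihybrid cross SSDd × ssDd — consider each gene separately:
kernel texture: SS × ss → 4 Ss → 4 S_ (out of 4)
plant height: Dd × Dd → 1 DD, 2 Dd, 1 dd → 3 D_ : 1 dd (out of 4)
Combine (counts out of 4 × 4 = 16): smooth/tall (S_D_) = 4×3 = 12; smooth/dwarf (S_dd) = 4×1 = 4
Phenotype counts (out of 16): 12 smooth/tall, 4 smooth/dwarf
smooth/tall: 12 out of 16 → fraction 3/4
Expected count = 3/4 × 288 = 216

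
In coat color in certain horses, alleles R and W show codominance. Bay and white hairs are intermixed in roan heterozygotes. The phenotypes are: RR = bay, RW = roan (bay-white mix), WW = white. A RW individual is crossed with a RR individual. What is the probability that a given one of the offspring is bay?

Punnett square for RW × RR:
Offspring genotypes: 2 RR, 2 RW
Phenotype counts: 2 bay, 2 roan (bay-white mix)
bay: 2 out of 4
Probability: 2/4 = 1/2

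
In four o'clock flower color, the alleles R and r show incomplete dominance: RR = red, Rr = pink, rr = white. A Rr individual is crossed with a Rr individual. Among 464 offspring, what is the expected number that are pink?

Punnett square for Rr × Rr:
Offspring genotypes: 1 RR, 2 Rr, 1 rr
Phenotype counts: 1 red, 2 pink, 1 white
pink: 2 out of 4 → fraction 1/2
Expected count = 1/2 × 464 = 232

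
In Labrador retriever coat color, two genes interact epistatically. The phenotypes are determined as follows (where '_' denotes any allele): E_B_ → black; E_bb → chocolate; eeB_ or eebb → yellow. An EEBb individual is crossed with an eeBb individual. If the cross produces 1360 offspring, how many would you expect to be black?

Cross: EEBb × eeBb — consider each gene separately:
E gene: EE × ee → 4 Ee → 4 E_ (out of 4)
B gene: Bb × Bb → 1 BB, 2 Bb, 1 bb → 3 B_ : 1 bb (out of 4)
Genotype classes (out of 4 × 4 = 16): E_B_ = 4×3 = 12; E_bb = 4×1 = 4
Apply the phenotype rules: E_B_ (12) → black; E_bb (4) → chocolate
Phenotype counts (out of 16): 12 black, 4 chocolate
black: 12 out of 16 → fraction 3/4
Expected count = 3/4 × 1360 = 1020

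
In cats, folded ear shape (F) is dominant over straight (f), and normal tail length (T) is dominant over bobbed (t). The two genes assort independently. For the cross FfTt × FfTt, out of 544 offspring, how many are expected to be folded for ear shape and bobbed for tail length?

Dihybrid cross FfTt × FfTt — consider each gene separately:
ear shape: Ff × Ff → 1 FF, 2 Ff, 1 ff → 3 F_ : 1 ff (out of 4)
tail length: Tt × Tt → 1 TT, 2 Tt, 1 tt → 3 T_ : 1 tt (out of 4)
Looking for: folded (F_) and bobbed (tt)
P(folded) = 3/4, P(bobbed) = 1/4
P(both) = 3/4 × 1/4 = 3/16
Expected count = 3/16 × 544 = 102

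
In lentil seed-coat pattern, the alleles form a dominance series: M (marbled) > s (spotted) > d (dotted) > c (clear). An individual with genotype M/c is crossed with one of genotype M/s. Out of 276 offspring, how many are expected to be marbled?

Cross: M/c × M/s
Allele dominance: M > s > d > c
Offspring genotypes: 1 M/M, 1 M/s, 1 M/c, 1 s/c
Phenotype counts: 3 marbled, 1 spotted
marbled: 3 out of 4 → fraction 3/4
Expected count = 3/4 × 276 = 207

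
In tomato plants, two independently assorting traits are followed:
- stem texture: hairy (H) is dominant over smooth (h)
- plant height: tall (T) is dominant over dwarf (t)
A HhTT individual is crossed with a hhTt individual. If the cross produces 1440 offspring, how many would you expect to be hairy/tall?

Dihybrid cross HhTT × hhTt — consider each gene separately:
stem texture: Hh × hh → 2 Hh, 2 hh → 2 H_ : 2 hh (out of 4)
plant height: TT × Tt → 2 TT, 2 Tt → 4 T_ (out of 4)
Combine (counts out of 4 × 4 = 16): hairy/tall (H_T_) = 2×4 = 8; smooth/tall (hhT_) = 2×4 = 8
Phenotype counts (out of 16): 8 hairy/tall, 8 smooth/tall
hairy/tall: 8 out of 16 → fraction 1/2
Expected count = 1/2 × 1440 = 720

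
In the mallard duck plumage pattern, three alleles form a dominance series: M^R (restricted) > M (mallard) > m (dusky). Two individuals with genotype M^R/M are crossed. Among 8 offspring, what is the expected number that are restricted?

Cross: M^R/M × M^R/M
Allele dominance: M^R > M > m
Offspring genotypes: 1 M^R/M^R, 2 M^R/M, 1 M/M
Phenotype counts: 3 restricted, 1 mallard
restricted: 3 out of 4 → fraction 3/4
Expected count = 3/4 × 8 = 6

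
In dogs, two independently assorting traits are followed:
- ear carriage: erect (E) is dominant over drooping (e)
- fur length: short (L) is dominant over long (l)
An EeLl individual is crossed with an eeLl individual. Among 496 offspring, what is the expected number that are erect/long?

Dihybrid cross EeLl × eeLl — consider each gene separately:
ear carriage: Ee × ee → 2 Ee, 2 ee → 2 E_ : 2 ee (out of 4)
fur length: Ll × Ll → 1 LL, 2 Ll, 1 ll → 3 L_ : 1 ll (out of 4)
Combine (counts out of 4 × 4 = 16): erect/short (E_L_) = 2×3 = 6; erect/long (E_ll) = 2×1 = 2; drooping/short (eeL_) = 2×3 = 6; drooping/long (eell) = 2×1 = 2
Phenotype counts (out of 16): 6 erect/short, 2 erect/long, 6 drooping/short, 2 drooping/long
erect/long: 2 out of 16 → fraction 1/8
Expected count = 1/8 × 496 = 62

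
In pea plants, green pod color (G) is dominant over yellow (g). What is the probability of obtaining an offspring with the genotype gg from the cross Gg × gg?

Punnett square for Gg × gg:
Offspring genotypes: 2 Gg, 2 gg
Total offspring: 4
Count with target: 2
Probability: 2/4 = 1/2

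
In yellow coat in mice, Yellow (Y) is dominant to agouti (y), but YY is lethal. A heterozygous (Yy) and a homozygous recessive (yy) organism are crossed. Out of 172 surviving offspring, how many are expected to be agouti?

Cross: Yy × yy
Punnett square offspring (before lethality): 2 Yy, 2 yy
No YY offspring are produced in this cross.
agouti: 2 out of 4 → fraction 1/2
Expected count = 1/2 × 172 = 86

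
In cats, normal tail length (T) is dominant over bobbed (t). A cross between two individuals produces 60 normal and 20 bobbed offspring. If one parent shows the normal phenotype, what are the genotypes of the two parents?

Observed offspring: 60 normal, 20 bobbed
The observed ratio simplifies to 3:1. Bobbed (tt) offspring appear, so each parent must contribute one t allele. The parent stated to show normal carries T, so it is Tt. The other parent is then either Tt or tt: Tt × tt would give a 1:1 split, whereas Tt × Tt gives 3:1 — matching the data. So both parents are heterozygous (Tt × Tt).
Parent genotypes: Tt × Tt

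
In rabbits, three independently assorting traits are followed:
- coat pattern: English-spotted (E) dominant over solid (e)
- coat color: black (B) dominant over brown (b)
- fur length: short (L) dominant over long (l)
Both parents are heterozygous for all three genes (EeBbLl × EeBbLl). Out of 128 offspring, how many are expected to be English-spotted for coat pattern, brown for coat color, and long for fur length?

Trihybrid cross: EeBbLl × EeBbLl
Each trait segregates independently with a 3:1 phenotypic ratio, so each gene contributes 3/4 (dominant) or 1/4 (recessive).
Target: English-spotted (coat pattern), brown (coat color), long (fur length)
Probability = product of independent per-trait probabilities
= 3/4 × 1/4 × 1/4 = 3/64
Expected count = 3/64 × 128 = 6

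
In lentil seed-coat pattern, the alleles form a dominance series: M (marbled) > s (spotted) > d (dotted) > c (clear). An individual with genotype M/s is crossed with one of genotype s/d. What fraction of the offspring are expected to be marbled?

Cross: M/s × s/d
Allele dominance: M > s > d > c
Offspring genotypes: 1 M/s, 1 M/d, 1 s/s, 1 s/d
Phenotype counts: 2 marbled, 2 spotted
marbled: 2 out of 4
Probability: 2/4 = 1/2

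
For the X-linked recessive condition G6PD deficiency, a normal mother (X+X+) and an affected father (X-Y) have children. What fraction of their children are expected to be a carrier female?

Cross: X+X+ × X-Y
Offspring: 2 X+X-, 2 X+Y
Probability of a carrier female: 2/4 = 1/2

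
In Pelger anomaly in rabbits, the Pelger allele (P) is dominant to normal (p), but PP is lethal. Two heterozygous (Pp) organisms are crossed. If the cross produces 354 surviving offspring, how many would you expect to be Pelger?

Cross: Pp × Pp
Punnett square offspring (before lethality): 1 PP, 2 Pp, 1 pp
The PP genotype is lethal (embryos die); surviving offspring: 2 Pp, 1 pp
Pelger: 2 out of 3 → fraction 2/3
Expected count = 2/3 × 354 = 236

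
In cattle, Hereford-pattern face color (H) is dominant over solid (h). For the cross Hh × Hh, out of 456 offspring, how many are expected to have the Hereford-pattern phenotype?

Punnett square for Hh × Hh:
Offspring genotypes: 1 HH, 2 Hh, 1 hh
Total offspring: 4
Count with target: 3
Probability: 3/4
Expected count = 3/4 × 456 = 342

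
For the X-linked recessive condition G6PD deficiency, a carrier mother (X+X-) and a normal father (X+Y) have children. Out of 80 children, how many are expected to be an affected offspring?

Cross: X+X- × X+Y
Offspring: 1 X+X+, 1 X+Y, 1 X+X-, 1 X-Y
Probability of an affected offspring: 1/4
Expected count = 1/4 × 80 = 20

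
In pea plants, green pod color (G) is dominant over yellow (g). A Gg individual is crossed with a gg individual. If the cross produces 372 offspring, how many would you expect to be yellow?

Punnett square for Gg × gg:
Offspring genotypes: 2 Gg, 2 gg
green: 2, yellow: 2
yellow: 2 out of 4 → fraction 1/2
Expected count = 1/2 × 372 = 186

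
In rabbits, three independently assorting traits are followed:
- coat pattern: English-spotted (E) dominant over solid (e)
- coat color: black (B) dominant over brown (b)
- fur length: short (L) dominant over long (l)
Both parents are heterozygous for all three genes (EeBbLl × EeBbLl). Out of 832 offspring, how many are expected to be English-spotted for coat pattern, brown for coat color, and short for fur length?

Trihybrid cross: EeBbLl × EeBbLl
Each trait segregates independently with a 3:1 phenotypic ratio, so each gene contributes 3/4 (dominant) or 1/4 (recessive).
Target: English-spotted (coat pattern), brown (coat color), short (fur length)
Probability = product of independent per-trait probabilities
= 3/4 × 1/4 × 3/4 = 9/64
Expected count = 9/64 × 832 = 117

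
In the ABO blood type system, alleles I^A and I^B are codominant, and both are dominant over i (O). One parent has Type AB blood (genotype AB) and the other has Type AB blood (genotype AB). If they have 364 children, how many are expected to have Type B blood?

Cross: AB × AB
Possible offspring genotypes: 1 AA, 2 AB, 1 BB
Blood type counts: 1 Type A, 2 Type AB, 1 Type B
Probability of Type B: 1/4
Expected count = 1/4 × 364 = 91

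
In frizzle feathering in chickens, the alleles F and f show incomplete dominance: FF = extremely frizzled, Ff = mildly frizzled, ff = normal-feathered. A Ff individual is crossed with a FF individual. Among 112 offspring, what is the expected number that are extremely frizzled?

Punnett square for Ff × FF:
Offspring genotypes: 2 FF, 2 Ff
Phenotype counts: 2 extremely frizzled, 2 mildly frizzled
extremely frizzled: 2 out of 4 → fraction 1/2
Expected count = 1/2 × 112 = 56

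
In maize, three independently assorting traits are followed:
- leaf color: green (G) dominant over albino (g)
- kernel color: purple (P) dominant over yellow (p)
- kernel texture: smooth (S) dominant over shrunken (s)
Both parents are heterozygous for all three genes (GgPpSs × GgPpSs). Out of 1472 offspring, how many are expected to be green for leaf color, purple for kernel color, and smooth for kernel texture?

Trihybrid cross: GgPpSs × GgPpSs
Each trait segregates independently with a 3:1 phenotypic ratio, so each gene contributes 3/4 (dominant) or 1/4 (recessive).
Target: green (leaf color), purple (kernel color), smooth (kernel texture)
Probability = product of independent per-trait probabilities
= 3/4 × 3/4 × 3/4 = 27/64
Expected count = 27/64 × 1472 = 621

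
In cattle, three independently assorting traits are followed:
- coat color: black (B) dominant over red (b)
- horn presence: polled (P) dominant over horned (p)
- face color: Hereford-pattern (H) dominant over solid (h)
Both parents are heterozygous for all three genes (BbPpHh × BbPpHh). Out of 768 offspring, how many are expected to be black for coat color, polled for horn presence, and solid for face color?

Trihybrid cross: BbPpHh × BbPpHh
Each trait segregates independently with a 3:1 phenotypic ratio, so each gene contributes 3/4 (dominant) or 1/4 (recessive).
Target: black (coat color), polled (horn presence), solid (face color)
Probability = product of independent per-trait probabilities
= 3/4 × 3/4 × 1/4 = 9/64
Expected count = 9/64 × 768 = 108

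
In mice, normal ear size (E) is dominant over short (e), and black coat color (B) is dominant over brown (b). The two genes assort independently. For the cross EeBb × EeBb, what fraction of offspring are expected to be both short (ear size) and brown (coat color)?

Dihybrid cross EeBb × EeBb — consider each gene separately:
ear size: Ee × Ee → 1 EE, 2 Ee, 1 ee → 3 E_ : 1 ee (out of 4)
coat color: Bb × Bb → 1 BB, 2 Bb, 1 bb → 3 B_ : 1 bb (out of 4)
Looking for: short (ee) and brown (bb)
P(short) = 1/4, P(brown) = 1/4
P(both) = 1/4 × 1/4 = 1/16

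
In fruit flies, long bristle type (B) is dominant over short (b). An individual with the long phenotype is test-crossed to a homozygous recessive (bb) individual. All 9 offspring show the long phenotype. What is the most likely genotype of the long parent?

Test cross: ? × bb
All offspring are long.
If the unknown parent were heterozygous (Bb), about half of 9 offspring would be short; none are. The unknown parent is most likely homozygous dominant (BB).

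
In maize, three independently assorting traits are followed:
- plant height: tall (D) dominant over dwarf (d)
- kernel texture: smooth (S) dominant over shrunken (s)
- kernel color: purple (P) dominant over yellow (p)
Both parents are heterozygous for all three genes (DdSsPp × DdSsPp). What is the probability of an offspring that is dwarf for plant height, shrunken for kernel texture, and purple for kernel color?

Trihybrid cross: DdSsPp × DdSsPp
Each trait segregates independently with a 3:1 phenotypic ratio, so each gene contributes 3/4 (dominant) or 1/4 (recessive).
Target: dwarf (plant height), shrunken (kernel texture), purple (kernel color)
Probability = product of independent per-trait probabilities
= 1/4 × 1/4 × 3/4 = 3/64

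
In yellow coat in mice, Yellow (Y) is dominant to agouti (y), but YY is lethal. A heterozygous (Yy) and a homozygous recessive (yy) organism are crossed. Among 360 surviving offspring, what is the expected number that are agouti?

Cross: Yy × yy
Punnett square offspring (before lethality): 2 Yy, 2 yy
No YY offspring are produced in this cross.
agouti: 2 out of 4 → fraction 1/2
Expected count = 1/2 × 360 = 180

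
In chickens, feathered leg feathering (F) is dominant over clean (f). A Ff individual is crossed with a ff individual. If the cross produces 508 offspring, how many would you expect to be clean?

Punnett square for Ff × ff:
Offspring genotypes: 2 Ff, 2 ff
feathered: 2, clean: 2
clean: 2 out of 4 → fraction 1/2
Expected count = 1/2 × 508 = 254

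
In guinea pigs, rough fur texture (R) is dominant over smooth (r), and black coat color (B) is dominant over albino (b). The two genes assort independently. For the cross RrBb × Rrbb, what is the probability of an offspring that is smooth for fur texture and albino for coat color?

Dihybrid cross RrBb × Rrbb — consider each gene separately:
fur texture: Rr × Rr → 1 RR, 2 Rr, 1 rr → 3 R_ : 1 rr (out of 4)
coat color: Bb × bb → 2 Bb, 2 bb → 2 B_ : 2 bb (out of 4)
Looking for: smooth (rr) and albino (bb)
P(smooth) = 1/4, P(albino) = 2/4
P(both) = 1/4 × 2/4 = 2/16 = 1/8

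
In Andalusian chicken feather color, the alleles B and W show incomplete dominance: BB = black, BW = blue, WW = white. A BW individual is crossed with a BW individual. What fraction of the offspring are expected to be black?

Punnett square for BW × BW:
Offspring genotypes: 1 BB, 2 BW, 1 WW
Phenotype counts: 1 black, 2 blue, 1 white
black: 1 out of 4
Probability: 1/4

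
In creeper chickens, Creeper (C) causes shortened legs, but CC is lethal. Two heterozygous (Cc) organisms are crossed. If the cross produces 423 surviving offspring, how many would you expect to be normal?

Cross: Cc × Cc
Punnett square offspring (before lethality): 1 CC, 2 Cc, 1 cc
The CC genotype is lethal (embryos die); surviving offspring: 2 Cc, 1 cc
normal: 1 out of 3 → fraction 1/3
Expected count = 1/3 × 423 = 141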